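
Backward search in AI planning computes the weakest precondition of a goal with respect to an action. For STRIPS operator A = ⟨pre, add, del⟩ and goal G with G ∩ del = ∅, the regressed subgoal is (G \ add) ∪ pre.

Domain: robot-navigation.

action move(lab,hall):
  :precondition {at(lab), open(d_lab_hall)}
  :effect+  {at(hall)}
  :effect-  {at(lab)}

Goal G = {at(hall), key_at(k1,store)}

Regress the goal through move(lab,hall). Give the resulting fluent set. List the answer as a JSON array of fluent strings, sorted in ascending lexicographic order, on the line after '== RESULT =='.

Compute (G \ add) ∪ pre:
  G ∩ del = {}  (empty — regression defined)
  G \ add = {at(hall), key_at(k1,store)} \ {at(hall)} = {key_at(k1,store)}
  ∪ pre   = {key_at(k1,store)} ∪ {at(lab), open(d_lab_hall)}
          = {at(lab), key_at(k1,store), open(d_lab_hall)}

== RESULT ==
["at(lab)", "key_at(k1,store)", "open(d_lab_hall)"]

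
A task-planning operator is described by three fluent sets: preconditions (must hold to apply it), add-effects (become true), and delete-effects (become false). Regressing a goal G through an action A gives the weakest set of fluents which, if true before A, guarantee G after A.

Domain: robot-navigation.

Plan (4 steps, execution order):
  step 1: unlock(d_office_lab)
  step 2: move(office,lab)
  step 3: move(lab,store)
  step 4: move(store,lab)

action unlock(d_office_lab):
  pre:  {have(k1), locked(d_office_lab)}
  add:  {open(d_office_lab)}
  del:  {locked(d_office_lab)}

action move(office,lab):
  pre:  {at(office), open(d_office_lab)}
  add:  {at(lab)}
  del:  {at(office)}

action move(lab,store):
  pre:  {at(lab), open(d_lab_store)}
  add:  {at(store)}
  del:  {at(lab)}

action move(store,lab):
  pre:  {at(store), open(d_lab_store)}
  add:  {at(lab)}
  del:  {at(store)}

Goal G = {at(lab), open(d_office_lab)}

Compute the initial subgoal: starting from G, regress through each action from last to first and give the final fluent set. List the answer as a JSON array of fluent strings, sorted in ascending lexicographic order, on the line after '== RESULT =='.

Work backward from the goal:
  through step 4 (move(store,lab)): drop {at(lab)}, keep {open(d_office_lab)}, require {at(store), open(d_lab_store)}
    → {at(store), open(d_lab_store), open(d_office_lab)}
  through step 3 (move(lab,store)): drop {at(store)}, keep {open(d_lab_store), open(d_office_lab)}, require {at(lab), open(d_lab_store)}
    → {at(lab), open(d_lab_store), open(d_office_lab)}
  through step 2 (move(office,lab)): drop {at(lab)}, keep {open(d_lab_store), open(d_office_lab)}, require {at(office), open(d_office_lab)}
    → {at(office), open(d_lab_store), open(d_office_lab)}
  through step 1 (unlock(d_office_lab)): drop {open(d_office_lab)}, keep {at(office), open(d_lab_store)}, require {have(k1), locked(d_office_lab)}
    → {at(office), have(k1), locked(d_office_lab), open(d_lab_store)}

== RESULT ==
["at(office)", "have(k1)", "locked(d_office_lab)", "open(d_lab_store)"]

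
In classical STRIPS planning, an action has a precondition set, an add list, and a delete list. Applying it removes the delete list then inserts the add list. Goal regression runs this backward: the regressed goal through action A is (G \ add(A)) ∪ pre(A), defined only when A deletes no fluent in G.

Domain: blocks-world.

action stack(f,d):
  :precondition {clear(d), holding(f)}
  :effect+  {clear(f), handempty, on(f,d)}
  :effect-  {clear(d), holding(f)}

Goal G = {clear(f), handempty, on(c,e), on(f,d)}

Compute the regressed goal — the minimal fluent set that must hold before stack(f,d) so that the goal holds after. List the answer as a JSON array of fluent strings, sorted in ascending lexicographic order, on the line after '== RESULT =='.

Compute (G \ add) ∪ pre:
  G ∩ del = {}  (empty — regression defined)
  G \ add = {clear(f), handempty, on(c,e), on(f,d)} \ {clear(f), handempty, on(f,d)} = {on(c,e)}
  ∪ pre   = {on(c,e)} ∪ {clear(d), holding(f)}
          = {clear(d), holding(f), on(c,e)}

== RESULT ==
["clear(d)", "holding(f)", "on(c,e)"]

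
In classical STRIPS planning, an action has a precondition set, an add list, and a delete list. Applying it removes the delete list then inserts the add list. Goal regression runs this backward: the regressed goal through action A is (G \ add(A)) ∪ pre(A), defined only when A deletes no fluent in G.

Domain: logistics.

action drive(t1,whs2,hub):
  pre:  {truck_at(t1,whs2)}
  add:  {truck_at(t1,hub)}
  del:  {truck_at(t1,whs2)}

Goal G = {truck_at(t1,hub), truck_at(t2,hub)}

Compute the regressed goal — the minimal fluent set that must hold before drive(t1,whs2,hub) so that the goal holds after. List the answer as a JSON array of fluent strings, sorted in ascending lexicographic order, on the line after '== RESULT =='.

Compute (G \ add) ∪ pre:
  G ∩ del = {}  (empty — regression defined)
  G \ add = {truck_at(t1,hub), truck_at(t2,hub)} \ {truck_at(t1,hub)} = {truck_at(t2,hub)}
  ∪ pre   = {truck_at(t2,hub)} ∪ {truck_at(t1,whs2)}
          = {truck_at(t1,whs2), truck_at(t2,hub)}

== RESULT ==
["truck_at(t1,whs2)", "truck_at(t2,hub)"]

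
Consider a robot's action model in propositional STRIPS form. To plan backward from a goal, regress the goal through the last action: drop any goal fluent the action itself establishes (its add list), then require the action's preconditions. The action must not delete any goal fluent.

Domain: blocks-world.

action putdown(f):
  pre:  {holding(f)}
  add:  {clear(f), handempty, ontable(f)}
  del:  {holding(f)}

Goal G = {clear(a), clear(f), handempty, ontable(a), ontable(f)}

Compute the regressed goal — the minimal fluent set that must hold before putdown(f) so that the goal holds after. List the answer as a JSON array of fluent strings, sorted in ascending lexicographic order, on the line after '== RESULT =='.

Compute (G \ add) ∪ pre:
  G ∩ del = {}  (empty — regression defined)
  G \ add = {clear(a), clear(f), handempty, ontable(a), ontable(f)} \ {clear(f), handempty, ontable(f)} = {clear(a), ontable(a)}
  ∪ pre   = {clear(a), ontable(a)} ∪ {holding(f)}
          = {clear(a), holding(f), ontable(a)}

== RESULT ==
["clear(a)", "holding(f)", "ontable(a)"]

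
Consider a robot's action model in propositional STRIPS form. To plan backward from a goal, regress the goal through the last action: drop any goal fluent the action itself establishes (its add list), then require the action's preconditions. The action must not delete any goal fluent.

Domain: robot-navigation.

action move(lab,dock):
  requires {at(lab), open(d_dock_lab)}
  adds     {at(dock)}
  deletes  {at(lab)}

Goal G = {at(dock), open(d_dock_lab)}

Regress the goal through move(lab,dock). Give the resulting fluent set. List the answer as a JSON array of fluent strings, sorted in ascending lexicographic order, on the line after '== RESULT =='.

Regress:
  G ∩ del = {}  (empty — regression defined)
  G \ add = {at(dock), open(d_dock_lab)} \ {at(dock)} = {open(d_dock_lab)}
  ∪ pre   = {open(d_dock_lab)} ∪ {at(lab), open(d_dock_lab)}
          = {at(lab), open(d_dock_lab)}

== RESULT ==
["at(lab)", "open(d_dock_lab)"]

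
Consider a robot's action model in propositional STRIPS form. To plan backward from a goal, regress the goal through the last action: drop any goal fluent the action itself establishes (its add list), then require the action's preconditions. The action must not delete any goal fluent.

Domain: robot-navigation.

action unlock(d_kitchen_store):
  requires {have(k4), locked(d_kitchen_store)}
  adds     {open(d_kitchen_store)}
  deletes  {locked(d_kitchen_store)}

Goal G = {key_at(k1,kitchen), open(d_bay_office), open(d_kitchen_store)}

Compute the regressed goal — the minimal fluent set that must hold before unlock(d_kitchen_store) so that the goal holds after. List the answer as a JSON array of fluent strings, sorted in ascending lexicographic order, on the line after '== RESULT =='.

Regress:
  G ∩ del = {}  (empty — regression defined)
  G \ add = {key_at(k1,kitchen), open(d_bay_office), open(d_kitchen_store)} \ {open(d_kitchen_store)} = {key_at(k1,kitchen), open(d_bay_office)}
  ∪ pre   = {key_at(k1,kitchen), open(d_bay_office)} ∪ {have(k4), locked(d_kitchen_store)}
          = {have(k4), key_at(k1,kitchen), locked(d_kitchen_store), open(d_bay_office)}

== RESULT ==
["have(k4)", "key_at(k1,kitchen)", "locked(d_kitchen_store)", "open(d_bay_office)"]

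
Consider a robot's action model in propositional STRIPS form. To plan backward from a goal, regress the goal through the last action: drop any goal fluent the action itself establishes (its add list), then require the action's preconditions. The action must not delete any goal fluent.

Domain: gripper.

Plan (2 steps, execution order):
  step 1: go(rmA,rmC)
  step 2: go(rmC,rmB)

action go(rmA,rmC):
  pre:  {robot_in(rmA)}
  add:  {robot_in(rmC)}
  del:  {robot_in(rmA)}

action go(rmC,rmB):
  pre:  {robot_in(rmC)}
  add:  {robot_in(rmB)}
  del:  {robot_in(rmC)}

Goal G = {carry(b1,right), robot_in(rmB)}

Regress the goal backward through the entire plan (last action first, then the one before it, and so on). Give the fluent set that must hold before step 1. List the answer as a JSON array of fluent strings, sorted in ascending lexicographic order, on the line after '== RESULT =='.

Work backward from the goal:
  through step 2 (go(rmC,rmB)): drop {robot_in(rmB)}, keep {carry(b1,right)}, require {robot_in(rmC)}
    → {carry(b1,right), robot_in(rmC)}
  through step 1 (go(rmA,rmC)): drop {robot_in(rmC)}, keep {carry(b1,right)}, require {robot_in(rmA)}
    → {carry(b1,right), robot_in(rmA)}

== RESULT ==
["carry(b1,right)", "robot_in(rmA)"]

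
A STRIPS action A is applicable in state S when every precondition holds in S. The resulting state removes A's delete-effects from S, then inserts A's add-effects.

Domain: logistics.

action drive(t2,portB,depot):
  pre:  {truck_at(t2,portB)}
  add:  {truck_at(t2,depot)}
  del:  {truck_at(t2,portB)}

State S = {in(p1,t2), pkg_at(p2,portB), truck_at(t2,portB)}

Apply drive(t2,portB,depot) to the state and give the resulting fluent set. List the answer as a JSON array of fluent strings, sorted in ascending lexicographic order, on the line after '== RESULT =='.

Compute (S \ del) ∪ add:
  pre ⊆ S: {truck_at(t2,portB)} ⊆ S  — applicable
  S \ del = {in(p1,t2), pkg_at(p2,portB)}
  ∪ add   = {in(p1,t2), pkg_at(p2,portB), truck_at(t2,depot)}

== RESULT ==
["in(p1,t2)", "pkg_at(p2,portB)", "truck_at(t2,depot)"]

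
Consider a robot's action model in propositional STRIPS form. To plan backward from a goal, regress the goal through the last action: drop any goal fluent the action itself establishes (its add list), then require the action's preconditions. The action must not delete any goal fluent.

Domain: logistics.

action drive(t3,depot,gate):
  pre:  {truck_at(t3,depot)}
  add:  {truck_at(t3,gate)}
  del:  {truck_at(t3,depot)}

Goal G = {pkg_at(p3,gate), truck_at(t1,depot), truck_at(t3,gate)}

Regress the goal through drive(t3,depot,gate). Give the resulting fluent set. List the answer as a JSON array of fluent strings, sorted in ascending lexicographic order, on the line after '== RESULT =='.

Compute (G \ add) ∪ pre:
  G ∩ del = {}  (empty — regression defined)
  G \ add = {pkg_at(p3,gate), truck_at(t1,depot), truck_at(t3,gate)} \ {truck_at(t3,gate)} = {pkg_at(p3,gate), truck_at(t1,depot)}
  ∪ pre   = {pkg_at(p3,gate), truck_at(t1,depot)} ∪ {truck_at(t3,depot)}
          = {pkg_at(p3,gate), truck_at(t1,depot), truck_at(t3,depot)}

== RESULT ==
["pkg_at(p3,gate)", "truck_at(t1,depot)", "truck_at(t3,depot)"]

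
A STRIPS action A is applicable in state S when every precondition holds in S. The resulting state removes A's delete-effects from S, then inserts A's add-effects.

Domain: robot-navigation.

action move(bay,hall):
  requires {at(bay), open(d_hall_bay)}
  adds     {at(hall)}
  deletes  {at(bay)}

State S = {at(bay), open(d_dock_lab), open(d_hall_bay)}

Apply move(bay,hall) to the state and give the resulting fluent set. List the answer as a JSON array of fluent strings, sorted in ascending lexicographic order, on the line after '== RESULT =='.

Progress:
  pre ⊆ S: {at(bay), open(d_hall_bay)} ⊆ S  — applicable
  S \ del = {open(d_dock_lab), open(d_hall_bay)}
  ∪ add   = {at(hall), open(d_dock_lab), open(d_hall_bay)}

== RESULT ==
["at(hall)", "open(d_dock_lab)", "open(d_hall_bay)"]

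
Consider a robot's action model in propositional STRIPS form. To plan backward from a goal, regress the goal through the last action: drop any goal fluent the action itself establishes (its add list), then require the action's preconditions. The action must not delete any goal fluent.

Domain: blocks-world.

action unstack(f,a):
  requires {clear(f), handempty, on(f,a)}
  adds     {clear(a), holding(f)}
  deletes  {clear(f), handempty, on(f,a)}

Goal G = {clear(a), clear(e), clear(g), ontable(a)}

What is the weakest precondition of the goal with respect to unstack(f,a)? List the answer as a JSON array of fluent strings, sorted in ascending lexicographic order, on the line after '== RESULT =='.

Compute (G \ add) ∪ pre:
  G ∩ del = {}  (empty — regression defined)
  G \ add = {clear(a), clear(e), clear(g), ontable(a)} \ {clear(a), holding(f)} = {clear(e), clear(g), ontable(a)}
  ∪ pre   = {clear(e), clear(g), ontable(a)} ∪ {clear(f), handempty, on(f,a)}
          = {clear(e), clear(f), clear(g), handempty, on(f,a), ontable(a)}

== RESULT ==
["clear(e)", "clear(f)", "clear(g)", "handempty", "on(f,a)", "ontable(a)"]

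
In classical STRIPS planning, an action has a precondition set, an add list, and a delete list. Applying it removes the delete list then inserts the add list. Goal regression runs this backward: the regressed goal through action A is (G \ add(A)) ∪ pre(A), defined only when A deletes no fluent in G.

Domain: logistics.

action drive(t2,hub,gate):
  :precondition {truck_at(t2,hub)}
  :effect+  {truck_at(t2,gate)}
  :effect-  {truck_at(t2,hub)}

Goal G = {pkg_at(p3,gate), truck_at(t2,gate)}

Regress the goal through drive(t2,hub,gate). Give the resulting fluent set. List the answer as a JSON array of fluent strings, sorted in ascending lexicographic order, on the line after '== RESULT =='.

Regress:
  G ∩ del = {}  (empty — regression defined)
  G \ add = {pkg_at(p3,gate), truck_at(t2,gate)} \ {truck_at(t2,gate)} = {pkg_at(p3,gate)}
  ∪ pre   = {pkg_at(p3,gate)} ∪ {truck_at(t2,hub)}
          = {pkg_at(p3,gate), truck_at(t2,hub)}

== RESULT ==
["pkg_at(p3,gate)", "truck_at(t2,hub)"]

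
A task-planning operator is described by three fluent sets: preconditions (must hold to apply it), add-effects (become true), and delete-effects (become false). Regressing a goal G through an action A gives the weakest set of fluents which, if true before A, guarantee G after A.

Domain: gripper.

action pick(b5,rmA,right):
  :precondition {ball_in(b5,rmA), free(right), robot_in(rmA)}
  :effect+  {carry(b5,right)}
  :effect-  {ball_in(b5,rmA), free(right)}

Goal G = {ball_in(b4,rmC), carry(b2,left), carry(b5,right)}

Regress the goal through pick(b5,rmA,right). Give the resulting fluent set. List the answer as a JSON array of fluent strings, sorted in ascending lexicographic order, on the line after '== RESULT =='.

Compute (G \ add) ∪ pre:
  G ∩ del = {}  (empty — regression defined)
  G \ add = {ball_in(b4,rmC), carry(b2,left), carry(b5,right)} \ {carry(b5,right)} = {ball_in(b4,rmC), carry(b2,left)}
  ∪ pre   = {ball_in(b4,rmC), carry(b2,left)} ∪ {ball_in(b5,rmA), free(right), robot_in(rmA)}
          = {ball_in(b4,rmC), ball_in(b5,rmA), carry(b2,left), free(right), robot_in(rmA)}

== RESULT ==
["ball_in(b4,rmC)", "ball_in(b5,rmA)", "carry(b2,left)", "free(right)", "robot_in(rmA)"]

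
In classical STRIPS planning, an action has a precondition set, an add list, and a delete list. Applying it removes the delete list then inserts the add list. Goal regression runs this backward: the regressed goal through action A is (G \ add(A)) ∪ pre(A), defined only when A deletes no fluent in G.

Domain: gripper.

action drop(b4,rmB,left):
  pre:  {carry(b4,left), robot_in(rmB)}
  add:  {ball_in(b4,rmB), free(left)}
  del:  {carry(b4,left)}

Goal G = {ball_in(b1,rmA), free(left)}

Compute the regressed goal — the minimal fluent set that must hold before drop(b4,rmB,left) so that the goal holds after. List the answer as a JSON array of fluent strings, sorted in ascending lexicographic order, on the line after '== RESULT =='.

Regress:
  G ∩ del = {}  (empty — regression defined)
  G \ add = {ball_in(b1,rmA), free(left)} \ {ball_in(b4,rmB), free(left)} = {ball_in(b1,rmA)}
  ∪ pre   = {ball_in(b1,rmA)} ∪ {carry(b4,left), robot_in(rmB)}
          = {ball_in(b1,rmA), carry(b4,left), robot_in(rmB)}

== RESULT ==
["ball_in(b1,rmA)", "carry(b4,left)", "robot_in(rmB)"]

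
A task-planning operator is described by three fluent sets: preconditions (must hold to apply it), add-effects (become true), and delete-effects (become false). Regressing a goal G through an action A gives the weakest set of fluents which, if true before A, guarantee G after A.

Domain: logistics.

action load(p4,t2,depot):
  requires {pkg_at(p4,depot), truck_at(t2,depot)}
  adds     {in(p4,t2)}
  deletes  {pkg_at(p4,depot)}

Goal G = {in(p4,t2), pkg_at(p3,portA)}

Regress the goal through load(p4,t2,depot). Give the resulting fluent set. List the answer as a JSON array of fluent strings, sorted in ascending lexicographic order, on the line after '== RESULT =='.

Regress:
  G ∩ del = {}  (empty — regression defined)
  G \ add = {in(p4,t2), pkg_at(p3,portA)} \ {in(p4,t2)} = {pkg_at(p3,portA)}
  ∪ pre   = {pkg_at(p3,portA)} ∪ {pkg_at(p4,depot), truck_at(t2,depot)}
          = {pkg_at(p3,portA), pkg_at(p4,depot), truck_at(t2,depot)}

== RESULT ==
["pkg_at(p3,portA)", "pkg_at(p4,depot)", "truck_at(t2,depot)"]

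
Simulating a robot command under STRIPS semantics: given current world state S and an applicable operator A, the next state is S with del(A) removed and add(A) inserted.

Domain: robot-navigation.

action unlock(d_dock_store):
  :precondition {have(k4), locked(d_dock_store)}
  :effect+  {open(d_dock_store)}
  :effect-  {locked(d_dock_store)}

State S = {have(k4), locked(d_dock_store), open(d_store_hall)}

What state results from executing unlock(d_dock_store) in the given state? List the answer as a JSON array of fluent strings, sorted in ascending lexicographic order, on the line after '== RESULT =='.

Compute (S \ del) ∪ add:
  pre ⊆ S: {have(k4), locked(d_dock_store)} ⊆ S  — applicable
  S \ del = {have(k4), open(d_store_hall)}
  ∪ add   = {have(k4), open(d_dock_store), open(d_store_hall)}

== RESULT ==
["have(k4)", "open(d_dock_store)", "open(d_store_hall)"]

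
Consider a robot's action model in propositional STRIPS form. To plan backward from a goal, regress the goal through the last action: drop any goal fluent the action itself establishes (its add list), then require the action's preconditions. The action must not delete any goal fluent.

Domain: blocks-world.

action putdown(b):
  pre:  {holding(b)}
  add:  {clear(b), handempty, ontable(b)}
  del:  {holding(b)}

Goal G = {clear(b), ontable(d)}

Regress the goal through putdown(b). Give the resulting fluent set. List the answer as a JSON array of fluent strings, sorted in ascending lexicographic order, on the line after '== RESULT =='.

Compute (G \ add) ∪ pre:
  G ∩ del = {}  (empty — regression defined)
  G \ add = {clear(b), ontable(d)} \ {clear(b), handempty, ontable(b)} = {ontable(d)}
  ∪ pre   = {ontable(d)} ∪ {holding(b)}
          = {holding(b), ontable(d)}

== RESULT ==
["holding(b)", "ontable(d)"]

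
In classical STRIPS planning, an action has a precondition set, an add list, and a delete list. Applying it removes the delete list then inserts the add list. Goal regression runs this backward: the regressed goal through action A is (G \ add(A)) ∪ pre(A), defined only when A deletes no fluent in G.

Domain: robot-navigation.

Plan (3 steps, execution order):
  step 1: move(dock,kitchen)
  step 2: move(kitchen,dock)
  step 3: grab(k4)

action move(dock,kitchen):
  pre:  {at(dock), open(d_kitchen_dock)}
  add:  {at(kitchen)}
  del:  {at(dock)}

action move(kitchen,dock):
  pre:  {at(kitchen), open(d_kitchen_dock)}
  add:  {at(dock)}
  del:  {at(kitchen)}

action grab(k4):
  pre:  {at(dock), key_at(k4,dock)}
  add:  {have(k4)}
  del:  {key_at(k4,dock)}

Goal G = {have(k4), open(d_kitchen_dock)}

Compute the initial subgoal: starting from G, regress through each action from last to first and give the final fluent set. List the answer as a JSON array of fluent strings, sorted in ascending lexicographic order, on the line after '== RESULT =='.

Regress step by step:
  through step 3 (grab(k4)): drop {have(k4)}, keep {open(d_kitchen_dock)}, require {at(dock), key_at(k4,dock)}
    → {at(dock), key_at(k4,dock), open(d_kitchen_dock)}
  through step 2 (move(kitchen,dock)): drop {at(dock)}, keep {key_at(k4,dock), open(d_kitchen_dock)}, require {at(kitchen), open(d_kitchen_dock)}
    → {at(kitchen), key_at(k4,dock), open(d_kitchen_dock)}
  through step 1 (move(dock,kitchen)): drop {at(kitchen)}, keep {key_at(k4,dock), open(d_kitchen_dock)}, require {at(dock), open(d_kitchen_dock)}
    → {at(dock), key_at(k4,dock), open(d_kitchen_dock)}

== RESULT ==
["at(dock)", "key_at(k4,dock)", "open(d_kitchen_dock)"]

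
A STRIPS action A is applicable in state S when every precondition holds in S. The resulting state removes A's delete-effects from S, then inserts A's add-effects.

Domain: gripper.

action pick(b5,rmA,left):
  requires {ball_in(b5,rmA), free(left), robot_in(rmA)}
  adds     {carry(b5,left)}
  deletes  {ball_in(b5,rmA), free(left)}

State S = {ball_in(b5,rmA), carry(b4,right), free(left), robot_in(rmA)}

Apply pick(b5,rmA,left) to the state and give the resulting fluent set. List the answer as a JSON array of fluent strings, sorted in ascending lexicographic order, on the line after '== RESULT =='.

Progress:
  pre ⊆ S: {ball_in(b5,rmA), free(left), robot_in(rmA)} ⊆ S  — applicable
  S \ del = {carry(b4,right), robot_in(rmA)}
  ∪ add   = {carry(b4,right), carry(b5,left), robot_in(rmA)}

== RESULT ==
["carry(b4,right)", "carry(b5,left)", "robot_in(rmA)"]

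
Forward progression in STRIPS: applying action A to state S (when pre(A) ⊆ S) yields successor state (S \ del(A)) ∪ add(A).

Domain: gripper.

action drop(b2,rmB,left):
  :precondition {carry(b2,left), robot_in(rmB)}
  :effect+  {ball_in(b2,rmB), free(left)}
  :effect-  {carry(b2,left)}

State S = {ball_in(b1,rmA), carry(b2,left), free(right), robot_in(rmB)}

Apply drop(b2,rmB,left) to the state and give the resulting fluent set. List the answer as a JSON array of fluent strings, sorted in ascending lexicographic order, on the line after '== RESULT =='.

Progress:
  pre ⊆ S: {carry(b2,left), robot_in(rmB)} ⊆ S  — applicable
  S \ del = {ball_in(b1,rmA), free(right), robot_in(rmB)}
  ∪ add   = {ball_in(b1,rmA), ball_in(b2,rmB), free(left), free(right), robot_in(rmB)}

== RESULT ==
["ball_in(b1,rmA)", "ball_in(b2,rmB)", "free(left)", "free(right)", "robot_in(rmB)"]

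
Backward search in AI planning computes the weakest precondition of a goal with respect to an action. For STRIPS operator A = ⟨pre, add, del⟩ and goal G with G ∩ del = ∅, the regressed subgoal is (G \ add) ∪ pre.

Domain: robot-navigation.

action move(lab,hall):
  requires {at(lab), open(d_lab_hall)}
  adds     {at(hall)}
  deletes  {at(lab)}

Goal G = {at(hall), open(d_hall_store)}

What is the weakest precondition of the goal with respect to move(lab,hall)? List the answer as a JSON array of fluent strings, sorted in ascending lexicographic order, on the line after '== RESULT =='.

Compute (G \ add) ∪ pre:
  G ∩ del = {}  (empty — regression defined)
  G \ add = {at(hall), open(d_hall_store)} \ {at(hall)} = {open(d_hall_store)}
  ∪ pre   = {open(d_hall_store)} ∪ {at(lab), open(d_lab_hall)}
          = {at(lab), open(d_hall_store), open(d_lab_hall)}

== RESULT ==
["at(lab)", "open(d_hall_store)", "open(d_lab_hall)"]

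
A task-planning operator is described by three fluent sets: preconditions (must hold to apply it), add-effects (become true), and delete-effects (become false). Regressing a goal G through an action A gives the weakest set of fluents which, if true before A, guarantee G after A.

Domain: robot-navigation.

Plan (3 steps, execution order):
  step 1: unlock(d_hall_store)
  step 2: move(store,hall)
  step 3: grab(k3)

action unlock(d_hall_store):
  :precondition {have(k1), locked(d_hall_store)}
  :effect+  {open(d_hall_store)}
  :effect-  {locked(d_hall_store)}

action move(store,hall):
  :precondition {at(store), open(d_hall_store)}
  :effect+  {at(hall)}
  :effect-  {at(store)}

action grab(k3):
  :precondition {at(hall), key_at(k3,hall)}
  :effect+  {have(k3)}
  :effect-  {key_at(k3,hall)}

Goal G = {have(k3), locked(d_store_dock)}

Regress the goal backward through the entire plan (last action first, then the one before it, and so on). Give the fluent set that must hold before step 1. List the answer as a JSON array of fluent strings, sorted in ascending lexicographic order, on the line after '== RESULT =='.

Work backward from the goal:
  through step 3 (grab(k3)): drop {have(k3)}, keep {locked(d_store_dock)}, require {at(hall), key_at(k3,hall)}
    → {at(hall), key_at(k3,hall), locked(d_store_dock)}
  through step 2 (move(store,hall)): drop {at(hall)}, keep {key_at(k3,hall), locked(d_store_dock)}, require {at(store), open(d_hall_store)}
    → {at(store), key_at(k3,hall), locked(d_store_dock), open(d_hall_store)}
  through step 1 (unlock(d_hall_store)): drop {open(d_hall_store)}, keep {at(store), key_at(k3,hall), locked(d_store_dock)}, require {have(k1), locked(d_hall_store)}
    → {at(store), have(k1), key_at(k3,hall), locked(d_hall_store), locked(d_store_dock)}

== RESULT ==
["at(store)", "have(k1)", "key_at(k3,hall)", "locked(d_hall_store)", "locked(d_store_dock)"]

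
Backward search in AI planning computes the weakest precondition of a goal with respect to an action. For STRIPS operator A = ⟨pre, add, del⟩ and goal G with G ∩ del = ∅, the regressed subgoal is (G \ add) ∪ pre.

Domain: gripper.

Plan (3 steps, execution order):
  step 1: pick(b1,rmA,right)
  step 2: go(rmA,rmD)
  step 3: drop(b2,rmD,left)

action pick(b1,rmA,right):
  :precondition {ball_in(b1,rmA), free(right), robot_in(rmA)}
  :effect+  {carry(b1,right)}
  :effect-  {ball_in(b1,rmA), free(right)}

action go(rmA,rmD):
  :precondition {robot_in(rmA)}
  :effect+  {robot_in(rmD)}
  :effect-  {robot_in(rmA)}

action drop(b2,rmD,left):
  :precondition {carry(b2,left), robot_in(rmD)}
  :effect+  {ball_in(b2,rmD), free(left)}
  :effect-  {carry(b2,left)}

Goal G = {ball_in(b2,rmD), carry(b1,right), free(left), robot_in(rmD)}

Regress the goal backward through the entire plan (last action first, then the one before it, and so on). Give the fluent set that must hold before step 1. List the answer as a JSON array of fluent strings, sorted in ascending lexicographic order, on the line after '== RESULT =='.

Regress step by step:
  through step 3 (drop(b2,rmD,left)): drop {ball_in(b2,rmD), free(left)}, keep {carry(b1,right), robot_in(rmD)}, require {carry(b2,left), robot_in(rmD)}
    → {carry(b1,right), carry(b2,left), robot_in(rmD)}
  through step 2 (go(rmA,rmD)): drop {robot_in(rmD)}, keep {carry(b1,right), carry(b2,left)}, require {robot_in(rmA)}
    → {carry(b1,right), carry(b2,left), robot_in(rmA)}
  through step 1 (pick(b1,rmA,right)): drop {carry(b1,right)}, keep {carry(b2,left), robot_in(rmA)}, require {ball_in(b1,rmA), free(right), robot_in(rmA)}
    → {ball_in(b1,rmA), carry(b2,left), free(right), robot_in(rmA)}

== RESULT ==
["ball_in(b1,rmA)", "carry(b2,left)", "free(right)", "robot_in(rmA)"]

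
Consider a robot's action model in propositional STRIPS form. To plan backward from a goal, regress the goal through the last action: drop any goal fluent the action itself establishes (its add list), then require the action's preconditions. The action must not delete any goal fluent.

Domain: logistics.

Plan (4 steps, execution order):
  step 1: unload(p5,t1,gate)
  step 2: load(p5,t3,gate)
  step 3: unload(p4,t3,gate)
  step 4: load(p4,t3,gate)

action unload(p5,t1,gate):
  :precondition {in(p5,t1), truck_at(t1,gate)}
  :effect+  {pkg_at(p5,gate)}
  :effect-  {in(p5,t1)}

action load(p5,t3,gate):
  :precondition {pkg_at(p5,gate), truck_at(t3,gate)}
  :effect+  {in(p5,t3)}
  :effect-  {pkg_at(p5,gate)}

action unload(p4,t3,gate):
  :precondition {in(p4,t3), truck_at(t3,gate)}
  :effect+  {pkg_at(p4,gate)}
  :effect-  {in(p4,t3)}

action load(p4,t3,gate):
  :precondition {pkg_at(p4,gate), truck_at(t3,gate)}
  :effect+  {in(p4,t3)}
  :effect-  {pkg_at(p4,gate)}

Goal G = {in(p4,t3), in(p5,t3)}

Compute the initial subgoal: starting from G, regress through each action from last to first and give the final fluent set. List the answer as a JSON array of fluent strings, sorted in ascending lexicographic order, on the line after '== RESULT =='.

Work backward from the goal:
  through step 4 (load(p4,t3,gate)): drop {in(p4,t3)}, keep {in(p5,t3)}, require {pkg_at(p4,gate), truck_at(t3,gate)}
    → {in(p5,t3), pkg_at(p4,gate), truck_at(t3,gate)}
  through step 3 (unload(p4,t3,gate)): drop {pkg_at(p4,gate)}, keep {in(p5,t3), truck_at(t3,gate)}, require {in(p4,t3), truck_at(t3,gate)}
    → {in(p4,t3), in(p5,t3), truck_at(t3,gate)}
  through step 2 (load(p5,t3,gate)): drop {in(p5,t3)}, keep {in(p4,t3), truck_at(t3,gate)}, require {pkg_at(p5,gate), truck_at(t3,gate)}
    → {in(p4,t3), pkg_at(p5,gate), truck_at(t3,gate)}
  through step 1 (unload(p5,t1,gate)): drop {pkg_at(p5,gate)}, keep {in(p4,t3), truck_at(t3,gate)}, require {in(p5,t1), truck_at(t1,gate)}
    → {in(p4,t3), in(p5,t1), truck_at(t1,gate), truck_at(t3,gate)}

== RESULT ==
["in(p4,t3)", "in(p5,t1)", "truck_at(t1,gate)", "truck_at(t3,gate)"]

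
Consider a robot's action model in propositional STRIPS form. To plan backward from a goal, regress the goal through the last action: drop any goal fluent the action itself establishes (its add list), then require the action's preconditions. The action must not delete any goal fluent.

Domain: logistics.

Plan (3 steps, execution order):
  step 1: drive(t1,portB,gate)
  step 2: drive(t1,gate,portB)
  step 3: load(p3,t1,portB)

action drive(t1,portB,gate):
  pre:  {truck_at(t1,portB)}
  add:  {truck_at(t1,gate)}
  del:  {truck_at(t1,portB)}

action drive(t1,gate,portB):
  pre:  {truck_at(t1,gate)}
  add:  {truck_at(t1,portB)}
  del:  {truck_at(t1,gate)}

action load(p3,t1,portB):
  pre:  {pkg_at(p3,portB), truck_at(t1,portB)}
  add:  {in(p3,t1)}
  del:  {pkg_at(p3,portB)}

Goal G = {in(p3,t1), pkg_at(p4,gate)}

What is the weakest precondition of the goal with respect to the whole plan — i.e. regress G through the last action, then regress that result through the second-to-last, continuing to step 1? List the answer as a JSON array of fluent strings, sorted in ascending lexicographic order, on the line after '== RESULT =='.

Regress step by step:
  through step 3 (load(p3,t1,portB)): drop {in(p3,t1)}, keep {pkg_at(p4,gate)}, require {pkg_at(p3,portB), truck_at(t1,portB)}
    → {pkg_at(p3,portB), pkg_at(p4,gate), truck_at(t1,portB)}
  through step 2 (drive(t1,gate,portB)): drop {truck_at(t1,portB)}, keep {pkg_at(p3,portB), pkg_at(p4,gate)}, require {truck_at(t1,gate)}
    → {pkg_at(p3,portB), pkg_at(p4,gate), truck_at(t1,gate)}
  through step 1 (drive(t1,portB,gate)): drop {truck_at(t1,gate)}, keep {pkg_at(p3,portB), pkg_at(p4,gate)}, require {truck_at(t1,portB)}
    → {pkg_at(p3,portB), pkg_at(p4,gate), truck_at(t1,portB)}

== RESULT ==
["pkg_at(p3,portB)", "pkg_at(p4,gate)", "truck_at(t1,portB)"]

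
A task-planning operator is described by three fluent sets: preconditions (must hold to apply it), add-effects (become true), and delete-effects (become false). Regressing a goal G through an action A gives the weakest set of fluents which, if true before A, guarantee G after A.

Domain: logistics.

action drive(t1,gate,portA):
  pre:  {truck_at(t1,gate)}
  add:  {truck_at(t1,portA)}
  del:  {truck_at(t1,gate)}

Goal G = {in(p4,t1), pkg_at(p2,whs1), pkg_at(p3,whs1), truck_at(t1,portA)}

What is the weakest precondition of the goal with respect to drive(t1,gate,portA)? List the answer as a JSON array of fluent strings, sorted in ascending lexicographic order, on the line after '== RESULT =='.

Compute (G \ add) ∪ pre:
  G ∩ del = {}  (empty — regression defined)
  G \ add = {in(p4,t1), pkg_at(p2,whs1), pkg_at(p3,whs1), truck_at(t1,portA)} \ {truck_at(t1,portA)} = {in(p4,t1), pkg_at(p2,whs1), pkg_at(p3,whs1)}
  ∪ pre   = {in(p4,t1), pkg_at(p2,whs1), pkg_at(p3,whs1)} ∪ {truck_at(t1,gate)}
          = {in(p4,t1), pkg_at(p2,whs1), pkg_at(p3,whs1), truck_at(t1,gate)}

== RESULT ==
["in(p4,t1)", "pkg_at(p2,whs1)", "pkg_at(p3,whs1)", "truck_at(t1,gate)"]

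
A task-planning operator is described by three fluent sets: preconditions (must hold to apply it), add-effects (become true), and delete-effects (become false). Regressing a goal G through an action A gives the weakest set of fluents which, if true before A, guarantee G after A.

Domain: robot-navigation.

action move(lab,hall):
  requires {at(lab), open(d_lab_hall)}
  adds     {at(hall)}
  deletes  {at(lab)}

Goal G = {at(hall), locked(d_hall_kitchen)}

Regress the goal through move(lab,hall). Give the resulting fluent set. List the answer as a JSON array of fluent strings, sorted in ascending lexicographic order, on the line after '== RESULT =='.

Regress:
  G ∩ del = {}  (empty — regression defined)
  G \ add = {at(hall), locked(d_hall_kitchen)} \ {at(hall)} = {locked(d_hall_kitchen)}
  ∪ pre   = {locked(d_hall_kitchen)} ∪ {at(lab), open(d_lab_hall)}
          = {at(lab), locked(d_hall_kitchen), open(d_lab_hall)}

== RESULT ==
["at(lab)", "locked(d_hall_kitchen)", "open(d_lab_hall)"]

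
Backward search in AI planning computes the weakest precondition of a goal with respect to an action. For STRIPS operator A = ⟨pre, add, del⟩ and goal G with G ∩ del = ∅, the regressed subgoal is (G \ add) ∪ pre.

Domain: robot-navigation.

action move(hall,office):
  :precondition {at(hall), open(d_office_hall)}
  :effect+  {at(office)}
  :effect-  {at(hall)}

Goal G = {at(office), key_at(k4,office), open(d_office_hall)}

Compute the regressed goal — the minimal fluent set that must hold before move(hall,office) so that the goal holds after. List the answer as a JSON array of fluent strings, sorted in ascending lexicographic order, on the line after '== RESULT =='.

Regress:
  G ∩ del = {}  (empty — regression defined)
  G \ add = {at(office), key_at(k4,office), open(d_office_hall)} \ {at(office)} = {key_at(k4,office), open(d_office_hall)}
  ∪ pre   = {key_at(k4,office), open(d_office_hall)} ∪ {at(hall), open(d_office_hall)}
          = {at(hall), key_at(k4,office), open(d_office_hall)}

== RESULT ==
["at(hall)", "key_at(k4,office)", "open(d_office_hall)"]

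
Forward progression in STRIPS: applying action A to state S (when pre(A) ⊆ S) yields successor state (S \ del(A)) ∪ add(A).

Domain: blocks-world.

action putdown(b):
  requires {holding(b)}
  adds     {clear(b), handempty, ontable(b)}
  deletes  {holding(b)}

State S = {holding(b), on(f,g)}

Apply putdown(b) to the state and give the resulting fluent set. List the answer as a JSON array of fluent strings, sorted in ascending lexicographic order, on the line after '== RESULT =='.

Compute (S \ del) ∪ add:
  pre ⊆ S: {holding(b)} ⊆ S  — applicable
  S \ del = {on(f,g)}
  ∪ add   = {clear(b), handempty, on(f,g), ontable(b)}

== RESULT ==
["clear(b)", "handempty", "on(f,g)", "ontable(b)"]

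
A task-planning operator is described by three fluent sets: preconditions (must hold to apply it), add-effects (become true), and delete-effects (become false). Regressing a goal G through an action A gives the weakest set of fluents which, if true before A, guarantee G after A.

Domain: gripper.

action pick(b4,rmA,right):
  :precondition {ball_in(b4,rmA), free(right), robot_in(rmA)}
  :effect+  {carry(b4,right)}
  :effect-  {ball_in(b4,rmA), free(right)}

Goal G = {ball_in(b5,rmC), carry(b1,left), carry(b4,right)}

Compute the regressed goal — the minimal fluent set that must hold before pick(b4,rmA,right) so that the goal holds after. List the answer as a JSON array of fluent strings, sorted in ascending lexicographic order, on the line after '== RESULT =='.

Compute (G \ add) ∪ pre:
  G ∩ del = {}  (empty — regression defined)
  G \ add = {ball_in(b5,rmC), carry(b1,left), carry(b4,right)} \ {carry(b4,right)} = {ball_in(b5,rmC), carry(b1,left)}
  ∪ pre   = {ball_in(b5,rmC), carry(b1,left)} ∪ {ball_in(b4,rmA), free(right), robot_in(rmA)}
          = {ball_in(b4,rmA), ball_in(b5,rmC), carry(b1,left), free(right), robot_in(rmA)}

== RESULT ==
["ball_in(b4,rmA)", "ball_in(b5,rmC)", "carry(b1,left)", "free(right)", "robot_in(rmA)"]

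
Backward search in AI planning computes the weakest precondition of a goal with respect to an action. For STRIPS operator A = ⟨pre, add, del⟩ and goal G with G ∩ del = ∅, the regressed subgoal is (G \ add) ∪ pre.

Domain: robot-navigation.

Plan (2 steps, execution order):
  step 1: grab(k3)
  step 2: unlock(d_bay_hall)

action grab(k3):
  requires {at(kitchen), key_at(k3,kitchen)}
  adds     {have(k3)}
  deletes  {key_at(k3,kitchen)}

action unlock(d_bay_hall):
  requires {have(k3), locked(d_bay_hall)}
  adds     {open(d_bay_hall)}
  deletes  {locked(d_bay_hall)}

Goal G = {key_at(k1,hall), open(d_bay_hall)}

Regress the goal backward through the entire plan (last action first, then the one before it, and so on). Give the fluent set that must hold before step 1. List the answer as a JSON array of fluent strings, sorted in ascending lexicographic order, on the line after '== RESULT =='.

Work backward from the goal:
  through step 2 (unlock(d_bay_hall)): drop {open(d_bay_hall)}, keep {key_at(k1,hall)}, require {have(k3), locked(d_bay_hall)}
    → {have(k3), key_at(k1,hall), locked(d_bay_hall)}
  through step 1 (grab(k3)): drop {have(k3)}, keep {key_at(k1,hall), locked(d_bay_hall)}, require {at(kitchen), key_at(k3,kitchen)}
    → {at(kitchen), key_at(k1,hall), key_at(k3,kitchen), locked(d_bay_hall)}

== RESULT ==
["at(kitchen)", "key_at(k1,hall)", "key_at(k3,kitchen)", "locked(d_bay_hall)"]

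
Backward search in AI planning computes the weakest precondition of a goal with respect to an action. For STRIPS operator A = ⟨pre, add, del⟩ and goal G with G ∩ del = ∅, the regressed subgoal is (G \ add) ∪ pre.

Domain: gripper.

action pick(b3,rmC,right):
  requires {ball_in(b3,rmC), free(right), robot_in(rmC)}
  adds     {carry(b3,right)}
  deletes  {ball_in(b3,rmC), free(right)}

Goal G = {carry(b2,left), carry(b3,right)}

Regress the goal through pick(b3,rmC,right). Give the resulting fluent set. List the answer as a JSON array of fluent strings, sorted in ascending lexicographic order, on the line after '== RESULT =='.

Regress:
  G ∩ del = {}  (empty — regression defined)
  G \ add = {carry(b2,left), carry(b3,right)} \ {carry(b3,right)} = {carry(b2,left)}
  ∪ pre   = {carry(b2,left)} ∪ {ball_in(b3,rmC), free(right), robot_in(rmC)}
          = {ball_in(b3,rmC), carry(b2,left), free(right), robot_in(rmC)}

== RESULT ==
["ball_in(b3,rmC)", "carry(b2,left)", "free(right)", "robot_in(rmC)"]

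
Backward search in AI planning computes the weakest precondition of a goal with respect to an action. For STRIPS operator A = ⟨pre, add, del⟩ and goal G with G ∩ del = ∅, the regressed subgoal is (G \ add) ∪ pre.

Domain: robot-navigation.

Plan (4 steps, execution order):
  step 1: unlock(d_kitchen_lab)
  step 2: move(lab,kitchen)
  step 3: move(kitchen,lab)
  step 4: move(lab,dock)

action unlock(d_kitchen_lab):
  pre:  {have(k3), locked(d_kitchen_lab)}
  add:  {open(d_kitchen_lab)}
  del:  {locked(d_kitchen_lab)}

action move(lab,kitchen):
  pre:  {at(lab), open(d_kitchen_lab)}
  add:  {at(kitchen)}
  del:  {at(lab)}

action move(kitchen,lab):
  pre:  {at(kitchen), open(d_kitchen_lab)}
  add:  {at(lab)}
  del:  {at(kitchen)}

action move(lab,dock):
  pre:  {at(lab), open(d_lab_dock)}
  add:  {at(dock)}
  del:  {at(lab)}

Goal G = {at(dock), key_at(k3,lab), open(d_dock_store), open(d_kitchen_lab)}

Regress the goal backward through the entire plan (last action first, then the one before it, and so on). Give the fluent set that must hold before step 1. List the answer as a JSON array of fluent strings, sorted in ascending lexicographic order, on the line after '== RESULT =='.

Regress step by step:
  through step 4 (move(lab,dock)): drop {at(dock)}, keep {key_at(k3,lab), open(d_dock_store), open(d_kitchen_lab)}, require {at(lab), open(d_lab_dock)}
    → {at(lab), key_at(k3,lab), open(d_dock_store), open(d_kitchen_lab), open(d_lab_dock)}
  through step 3 (move(kitchen,lab)): drop {at(lab)}, keep {key_at(k3,lab), open(d_dock_store), open(d_kitchen_lab), open(d_lab_dock)}, require {at(kitchen), open(d_kitchen_lab)}
    → {at(kitchen), key_at(k3,lab), open(d_dock_store), open(d_kitchen_lab), open(d_lab_dock)}
  through step 2 (move(lab,kitchen)): drop {at(kitchen)}, keep {key_at(k3,lab), open(d_dock_store), open(d_kitchen_lab), open(d_lab_dock)}, require {at(lab), open(d_kitchen_lab)}
    → {at(lab), key_at(k3,lab), open(d_dock_store), open(d_kitchen_lab), open(d_lab_dock)}
  through step 1 (unlock(d_kitchen_lab)): drop {open(d_kitchen_lab)}, keep {at(lab), key_at(k3,lab), open(d_dock_store), open(d_lab_dock)}, require {have(k3), locked(d_kitchen_lab)}
    → {at(lab), have(k3), key_at(k3,lab), locked(d_kitchen_lab), open(d_dock_store), open(d_lab_dock)}

== RESULT ==
["at(lab)", "have(k3)", "key_at(k3,lab)", "locked(d_kitchen_lab)", "open(d_dock_store)", "open(d_lab_dock)"]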